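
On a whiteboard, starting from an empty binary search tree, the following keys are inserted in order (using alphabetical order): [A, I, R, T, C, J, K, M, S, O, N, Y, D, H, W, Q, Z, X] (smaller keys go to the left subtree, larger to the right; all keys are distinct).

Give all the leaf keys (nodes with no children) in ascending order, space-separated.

A: root
I: right child of A (depth 1)
R: right child of I (depth 2)
T: right child of R (depth 3)
C: left child of I (depth 2)
J: left child of R (depth 3)
K: right child of J (depth 4)
M: right child of K (depth 5)
S: left child of T (depth 4)
O: right child of M (depth 6)
N: left child of O (depth 7)
Y: right child of T (depth 4)
D: right child of C (depth 3)
H: right child of D (depth 4)
W: left child of Y (depth 5)
Q: right child of O (depth 7)
Z: right child of Y (depth 5)
X: right child of W (depth 6)

H N Q S X Z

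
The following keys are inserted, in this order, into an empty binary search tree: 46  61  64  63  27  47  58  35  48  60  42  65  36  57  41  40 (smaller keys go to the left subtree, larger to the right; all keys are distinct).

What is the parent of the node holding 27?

46: root
61: right child of 46 (depth 1)
64: right child of 61 (depth 2)
63: left child of 64 (depth 3)
27: left child of 46 (depth 1)
47: left child of 61 (depth 2)
58: right child of 47 (depth 3)
35: right child of 27 (depth 2)
48: left child of 58 (depth 4)
60: right child of 58 (depth 4)
42: right child of 35 (depth 3)
65: right child of 64 (depth 3)
36: left child of 42 (depth 4)
57: right child of 48 (depth 5)
41: right child of 36 (depth 5)
40: left child of 41 (depth 6)

46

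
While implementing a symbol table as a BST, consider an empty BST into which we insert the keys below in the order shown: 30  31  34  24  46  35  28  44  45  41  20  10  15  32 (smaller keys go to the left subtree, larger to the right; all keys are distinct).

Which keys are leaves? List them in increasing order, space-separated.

30: root
31: right child of 30 (depth 1)
34: right child of 31 (depth 2)
24: left child of 30 (depth 1)
46: right child of 34 (depth 3)
35: left child of 46 (depth 4)
28: right child of 24 (depth 2)
44: right child of 35 (depth 5)
45: right child of 44 (depth 6)
41: left child of 44 (depth 6)
20: left child of 24 (depth 2)
10: left child of 20 (depth 3)
15: right child of 10 (depth 4)
32: left child of 34 (depth 3)

15 28 32 41 45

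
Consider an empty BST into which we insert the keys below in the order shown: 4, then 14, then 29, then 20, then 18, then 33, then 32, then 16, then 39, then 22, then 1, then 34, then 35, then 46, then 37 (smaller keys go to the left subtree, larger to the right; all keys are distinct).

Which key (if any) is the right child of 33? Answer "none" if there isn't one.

39

Insert 4: tree is empty, so 4 becomes the root.
Insert 14: 14 > 4 → go right. Place as right child of 4.
Insert 29: 29 > 4 → go right; 29 > 14 → go right. Place as right child of 14.
Insert 20: 20 > 4 → go right; 20 > 14 → go right; 20 < 29 → go left. Place as left child of 29.
Insert 18: 18 > 4 → go right; 18 > 14 → go right; 18 < 29 → go left; 18 < 20 → go left. Place as left child of 20.
Insert 33: 33 > 4 → go right; 33 > 14 → go right; 33 > 29 → go right. Place as right child of 29.
Insert 32: 32 > 4 → go right; 32 > 14 → go right; 32 > 29 → go right; 32 < 33 → go left. Place as left child of 33.
Insert 16: 16 > 4 → go right; 16 > 14 → go right; 16 < 29 → go left; 16 < 20 → go left; 16 < 18 → go left. Place as left child of 18.
Insert 39: 39 > 4 → go right; 39 > 14 → go right; 39 > 29 → go right; 39 > 33 → go right. Place as right child of 33.
Insert 22: 22 > 4 → go right; 22 > 14 → go right; 22 < 29 → go left; 22 > 20 → go right. Place as right child of 20.
Insert 1: 1 < 4 → go left. Place as left child of 4.
Insert 34: 34 > 4 → go right; 34 > 14 → go right; 34 > 29 → go right; 34 > 33 → go right; 34 < 39 → go left. Place as left child of 39.
Insert 35: 35 > 4 → go right; 35 > 14 → go right; 35 > 29 → go right; 35 > 33 → go right; 35 < 39 → go left; 35 > 34 → go right. Place as right child of 34.
Insert 46: 46 > 4 → go right; 46 > 14 → go right; 46 > 29 → go right; 46 > 33 → go right; 46 > 39 → go right. Place as right child of 39.
Insert 37: 37 > 4 → go right; 37 > 14 → go right; 37 > 29 → go right; 37 > 33 → go right; 37 < 39 → go left; 37 > 34 → go right; 37 > 35 → go right. Place as right child of 35.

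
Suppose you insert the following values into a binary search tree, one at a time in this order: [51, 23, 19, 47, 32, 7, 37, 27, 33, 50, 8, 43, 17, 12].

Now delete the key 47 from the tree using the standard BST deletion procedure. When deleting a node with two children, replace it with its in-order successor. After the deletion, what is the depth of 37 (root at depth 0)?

4

Insert 51: tree is empty, so 51 becomes the root.
Insert 23: 23 < 51 → go left. Place as left child of 51.
Insert 19: 19 < 51 → go left; 19 < 23 → go left. Place as left child of 23.
Insert 47: 47 < 51 → go left; 47 > 23 → go right. Place as right child of 23.
Insert 32: 32 < 51 → go left; 32 > 23 → go right; 32 < 47 → go left. Place as left child of 47.
Insert 7: 7 < 51 → go left; 7 < 23 → go left; 7 < 19 → go left. Place as left child of 19.
Insert 37: 37 < 51 → go left; 37 > 23 → go right; 37 < 47 → go left; 37 > 32 → go right. Place as right child of 32.
Insert 27: 27 < 51 → go left; 27 > 23 → go right; 27 < 47 → go left; 27 < 32 → go left. Place as left child of 32.
Insert 33: 33 < 51 → go left; 33 > 23 → go right; 33 < 47 → go left; 33 > 32 → go right; 33 < 37 → go left. Place as left child of 37.
Insert 50: 50 < 51 → go left; 50 > 23 → go right; 50 > 47 → go right. Place as right child of 47.
Insert 8: 8 < 51 → go left; 8 < 23 → go left; 8 < 19 → go left; 8 > 7 → go right. Place as right child of 7.
Insert 43: 43 < 51 → go left; 43 > 23 → go right; 43 < 47 → go left; 43 > 32 → go right; 43 > 37 → go right. Place as right child of 37.
Insert 17: 17 < 51 → go left; 17 < 23 → go left; 17 < 19 → go left; 17 > 7 → go right; 17 > 8 → go right. Place as right child of 8.
Insert 12: 12 < 51 → go left; 12 < 23 → go left; 12 < 19 → go left; 12 > 7 → go right; 12 > 8 → go right; 12 < 17 → go left. Place as left child of 17.

Delete 47 (two children — replace with in-order successor).
After deletion, path to 37: 51 → 23 → 50 → 32 → 37.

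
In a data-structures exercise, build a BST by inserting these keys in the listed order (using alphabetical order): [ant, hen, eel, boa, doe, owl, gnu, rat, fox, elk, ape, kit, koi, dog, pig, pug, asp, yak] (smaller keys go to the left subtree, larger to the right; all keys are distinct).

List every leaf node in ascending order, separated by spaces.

asp dog elk koi pug yak

ant: root
hen: right child of ant (depth 1)
eel: left child of hen (depth 2)
boa: left child of eel (depth 3)
doe: right child of boa (depth 4)
owl: right child of hen (depth 2)
gnu: right child of eel (depth 3)
rat: right child of owl (depth 3)
fox: left child of gnu (depth 4)
elk: left child of fox (depth 5)
ape: left child of boa (depth 4)
kit: left child of owl (depth 3)
koi: right child of kit (depth 4)
dog: right child of doe (depth 5)
pig: left child of rat (depth 4)
pug: right child of pig (depth 5)
asp: right child of ape (depth 5)
yak: right child of rat (depth 4)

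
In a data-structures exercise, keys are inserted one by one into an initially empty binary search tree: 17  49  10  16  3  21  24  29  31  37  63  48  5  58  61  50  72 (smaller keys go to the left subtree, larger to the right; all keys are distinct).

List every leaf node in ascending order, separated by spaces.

17: root
49: right child of 17 (depth 1)
10: left child of 17 (depth 1)
16: right child of 10 (depth 2)
3: left child of 10 (depth 2)
21: left child of 49 (depth 2)
24: right child of 21 (depth 3)
29: right child of 24 (depth 4)
31: right child of 29 (depth 5)
37: right child of 31 (depth 6)
63: right child of 49 (depth 2)
48: right child of 37 (depth 7)
5: right child of 3 (depth 3)
58: left child of 63 (depth 3)
61: right child of 58 (depth 4)
50: left child of 58 (depth 4)
72: right child of 63 (depth 3)

5 16 48 50 61 72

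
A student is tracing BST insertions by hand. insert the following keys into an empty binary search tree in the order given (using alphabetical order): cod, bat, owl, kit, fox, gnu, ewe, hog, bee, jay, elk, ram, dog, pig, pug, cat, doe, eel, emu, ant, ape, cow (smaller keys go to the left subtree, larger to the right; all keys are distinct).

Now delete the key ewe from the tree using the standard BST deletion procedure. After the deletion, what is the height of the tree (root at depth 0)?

7

cod: root
bat: left child of cod (depth 1)
owl: right child of cod (depth 1)
kit: left child of owl (depth 2)
fox: left child of kit (depth 3)
gnu: right child of fox (depth 4)
ewe: left child of fox (depth 4)
hog: right child of gnu (depth 5)
bee: right child of bat (depth 2)
jay: right child of hog (depth 6)
elk: left child of ewe (depth 5)
ram: right child of owl (depth 2)
dog: left child of elk (depth 6)
pig: left child of ram (depth 3)
pug: right child of pig (depth 4)
cat: right child of bee (depth 3)
doe: left child of dog (depth 7)
eel: right child of dog (depth 7)
emu: right child of elk (depth 6)
ant: left child of bat (depth 2)
ape: right child of ant (depth 3)
cow: left child of doe (depth 8)

Delete ewe (at most one child — splice it out).
After deletion, deepest node is cow at depth 7.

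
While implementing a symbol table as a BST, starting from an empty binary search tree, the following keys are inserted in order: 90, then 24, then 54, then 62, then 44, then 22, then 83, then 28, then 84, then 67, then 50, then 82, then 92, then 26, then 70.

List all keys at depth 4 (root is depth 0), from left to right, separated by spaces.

Insert 90: tree is empty, so 90 becomes the root.
Insert 24: 24 < 90 → go left. Place as left child of 90.
Insert 54: 54 < 90 → go left; 54 > 24 → go right. Place as right child of 24.
Insert 62: 62 < 90 → go left; 62 > 24 → go right; 62 > 54 → go right. Place as right child of 54.
Insert 44: 44 < 90 → go left; 44 > 24 → go right; 44 < 54 → go left. Place as left child of 54.
Insert 22: 22 < 90 → go left; 22 < 24 → go left. Place as left child of 24.
Insert 83: 83 < 90 → go left; 83 > 24 → go right; 83 > 54 → go right; 83 > 62 → go right. Place as right child of 62.
Insert 28: 28 < 90 → go left; 28 > 24 → go right; 28 < 54 → go left; 28 < 44 → go left. Place as left child of 44.
Insert 84: 84 < 90 → go left; 84 > 24 → go right; 84 > 54 → go right; 84 > 62 → go right; 84 > 83 → go right. Place as right child of 83.
Insert 67: 67 < 90 → go left; 67 > 24 → go right; 67 > 54 → go right; 67 > 62 → go right; 67 < 83 → go left. Place as left child of 83.
Insert 50: 50 < 90 → go left; 50 > 24 → go right; 50 < 54 → go left; 50 > 44 → go right. Place as right child of 44.
Insert 82: 82 < 90 → go left; 82 > 24 → go right; 82 > 54 → go right; 82 > 62 → go right; 82 < 83 → go left; 82 > 67 → go right. Place as right child of 67.
Insert 92: 92 > 90 → go right. Place as right child of 90.
Insert 26: 26 < 90 → go left; 26 > 24 → go right; 26 < 54 → go left; 26 < 44 → go left; 26 < 28 → go left. Place as left child of 28.
Insert 70: 70 < 90 → go left; 70 > 24 → go right; 70 > 54 → go right; 70 > 62 → go right; 70 < 83 → go left; 70 > 67 → go right; 70 < 82 → go left. Place as left child of 82.

28 50 83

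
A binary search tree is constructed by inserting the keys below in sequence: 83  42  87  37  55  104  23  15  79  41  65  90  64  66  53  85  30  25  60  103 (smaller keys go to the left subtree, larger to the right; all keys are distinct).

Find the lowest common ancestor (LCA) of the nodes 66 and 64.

65

Insert 83: tree is empty, so 83 becomes the root.
Insert 42: 42 < 83 → go left. Place as left child of 83.
Insert 87: 87 > 83 → go right. Place as right child of 83.
Insert 37: 37 < 83 → go left; 37 < 42 → go left. Place as left child of 42.
Insert 55: 55 < 83 → go left; 55 > 42 → go right. Place as right child of 42.
Insert 104: 104 > 83 → go right; 104 > 87 → go right. Place as right child of 87.
Insert 23: 23 < 83 → go left; 23 < 42 → go left; 23 < 37 → go left. Place as left child of 37.
Insert 15: 15 < 83 → go left; 15 < 42 → go left; 15 < 37 → go left; 15 < 23 → go left. Place as left child of 23.
Insert 79: 79 < 83 → go left; 79 > 42 → go right; 79 > 55 → go right. Place as right child of 55.
Insert 41: 41 < 83 → go left; 41 < 42 → go left; 41 > 37 → go right. Place as right child of 37.
Insert 65: 65 < 83 → go left; 65 > 42 → go right; 65 > 55 → go right; 65 < 79 → go left. Place as left child of 79.
Insert 90: 90 > 83 → go right; 90 > 87 → go right; 90 < 104 → go left. Place as left child of 104.
Insert 64: 64 < 83 → go left; 64 > 42 → go right; 64 > 55 → go right; 64 < 79 → go left; 64 < 65 → go left. Place as left child of 65.
Insert 66: 66 < 83 → go left; 66 > 42 → go right; 66 > 55 → go right; 66 < 79 → go left; 66 > 65 → go right. Place as right child of 65.
Insert 53: 53 < 83 → go left; 53 > 42 → go right; 53 < 55 → go left. Place as left child of 55.
Insert 85: 85 > 83 → go right; 85 < 87 → go left. Place as left child of 87.
Insert 30: 30 < 83 → go left; 30 < 42 → go left; 30 < 37 → go left; 30 > 23 → go right. Place as right child of 23.
Insert 25: 25 < 83 → go left; 25 < 42 → go left; 25 < 37 → go left; 25 > 23 → go right; 25 < 30 → go left. Place as left child of 30.
Insert 60: 60 < 83 → go left; 60 > 42 → go right; 60 > 55 → go right; 60 < 79 → go left; 60 < 65 → go left; 60 < 64 → go left. Place as left child of 64.
Insert 103: 103 > 83 → go right; 103 > 87 → go right; 103 < 104 → go left; 103 > 90 → go right. Place as right child of 90.

Path to 66: 83 → 42 → 55 → 79 → 65 → 66
Path to 64: 83 → 42 → 55 → 79 → 65 → 64
The paths share a prefix ending at 65, then split left and right.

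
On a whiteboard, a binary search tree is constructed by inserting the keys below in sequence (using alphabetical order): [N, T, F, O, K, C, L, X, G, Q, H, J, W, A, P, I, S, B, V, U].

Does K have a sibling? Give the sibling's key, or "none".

C

N: root
T: right child of N (depth 1)
F: left child of N (depth 1)
O: left child of T (depth 2)
K: right child of F (depth 2)
C: left child of F (depth 2)
L: right child of K (depth 3)
X: right child of T (depth 2)
G: left child of K (depth 3)
Q: right child of O (depth 3)
H: right child of G (depth 4)
J: right child of H (depth 5)
W: left child of X (depth 3)
A: left child of C (depth 3)
P: left child of Q (depth 4)
I: left child of J (depth 6)
S: right child of Q (depth 4)
B: right child of A (depth 4)
V: left child of W (depth 4)
U: left child of V (depth 5)

K's parent is F; the other child of F is C.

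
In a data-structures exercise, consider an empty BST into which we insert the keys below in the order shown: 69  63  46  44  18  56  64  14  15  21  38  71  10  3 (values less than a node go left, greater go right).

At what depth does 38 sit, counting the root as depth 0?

6

Insert 69: tree is empty, so 69 becomes the root.
Insert 63: 63 < 69 → go left. Place as left child of 69.
Insert 46: 46 < 69 → go left; 46 < 63 → go left. Place as left child of 63.
Insert 44: 44 < 69 → go left; 44 < 63 → go left; 44 < 46 → go left. Place as left child of 46.
Insert 18: 18 < 69 → go left; 18 < 63 → go left; 18 < 46 → go left; 18 < 44 → go left. Place as left child of 44.
Insert 56: 56 < 69 → go left; 56 < 63 → go left; 56 > 46 → go right. Place as right child of 46.
Insert 64: 64 < 69 → go left; 64 > 63 → go right. Place as right child of 63.
Insert 14: 14 < 69 → go left; 14 < 63 → go left; 14 < 46 → go left; 14 < 44 → go left; 14 < 18 → go left. Place as left child of 18.
Insert 15: 15 < 69 → go left; 15 < 63 → go left; 15 < 46 → go left; 15 < 44 → go left; 15 < 18 → go left; 15 > 14 → go right. Place as right child of 14.
Insert 21: 21 < 69 → go left; 21 < 63 → go left; 21 < 46 → go left; 21 < 44 → go left; 21 > 18 → go right. Place as right child of 18.
Insert 38: 38 < 69 → go left; 38 < 63 → go left; 38 < 46 → go left; 38 < 44 → go left; 38 > 18 → go right; 38 > 21 → go right. Place as right child of 21.
Insert 71: 71 > 69 → go right. Place as right child of 69.
Insert 10: 10 < 69 → go left; 10 < 63 → go left; 10 < 46 → go left; 10 < 44 → go left; 10 < 18 → go left; 10 < 14 → go left. Place as left child of 14.
Insert 3: 3 < 69 → go left; 3 < 63 → go left; 3 < 46 → go left; 3 < 44 → go left; 3 < 18 → go left; 3 < 14 → go left; 3 < 10 → go left. Place as left child of 10.

Path to 38: 69 → 63 → 46 → 44 → 18 → 21 → 38, which is 6 edges.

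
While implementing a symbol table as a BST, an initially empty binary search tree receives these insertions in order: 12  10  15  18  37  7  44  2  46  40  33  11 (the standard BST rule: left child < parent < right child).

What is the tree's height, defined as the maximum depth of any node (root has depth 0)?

5

Insert 12: tree is empty, so 12 becomes the root.
Insert 10: 10 < 12 → go left. Place as left child of 12.
Insert 15: 15 > 12 → go right. Place as right child of 12.
Insert 18: 18 > 12 → go right; 18 > 15 → go right. Place as right child of 15.
Insert 37: 37 > 12 → go right; 37 > 15 → go right; 37 > 18 → go right. Place as right child of 18.
Insert 7: 7 < 12 → go left; 7 < 10 → go left. Place as left child of 10.
Insert 44: 44 > 12 → go right; 44 > 15 → go right; 44 > 18 → go right; 44 > 37 → go right. Place as right child of 37.
Insert 2: 2 < 12 → go left; 2 < 10 → go left; 2 < 7 → go left. Place as left child of 7.
Insert 46: 46 > 12 → go right; 46 > 15 → go right; 46 > 18 → go right; 46 > 37 → go right; 46 > 44 → go right. Place as right child of 44.
Insert 40: 40 > 12 → go right; 40 > 15 → go right; 40 > 18 → go right; 40 > 37 → go right; 40 < 44 → go left. Place as left child of 44.
Insert 33: 33 > 12 → go right; 33 > 15 → go right; 33 > 18 → go right; 33 < 37 → go left. Place as left child of 37.
Insert 11: 11 < 12 → go left; 11 > 10 → go right. Place as right child of 10.

The deepest node is 46 at depth 5.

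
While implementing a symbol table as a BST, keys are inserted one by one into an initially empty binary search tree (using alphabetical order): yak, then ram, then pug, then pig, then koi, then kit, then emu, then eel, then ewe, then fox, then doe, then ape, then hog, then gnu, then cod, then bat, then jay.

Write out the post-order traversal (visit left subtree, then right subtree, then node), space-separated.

bat cod ape doe eel gnu jay hog fox ewe emu kit koi pig pug ram yak

yak: root
ram: left child of yak (depth 1)
pug: left child of ram (depth 2)
pig: left child of pug (depth 3)
koi: left child of pig (depth 4)
kit: left child of koi (depth 5)
emu: left child of kit (depth 6)
eel: left child of emu (depth 7)
ewe: right child of emu (depth 7)
fox: right child of ewe (depth 8)
doe: left child of eel (depth 8)
ape: left child of doe (depth 9)
hog: right child of fox (depth 9)
gnu: left child of hog (depth 10)
cod: right child of ape (depth 10)
bat: left child of cod (depth 11)
jay: right child of hog (depth 10)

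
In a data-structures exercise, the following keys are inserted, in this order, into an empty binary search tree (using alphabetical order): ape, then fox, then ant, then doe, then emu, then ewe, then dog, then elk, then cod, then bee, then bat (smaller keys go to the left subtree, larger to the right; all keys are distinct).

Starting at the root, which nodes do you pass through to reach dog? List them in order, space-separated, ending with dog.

ape fox doe emu dog

ape: root
fox: right child of ape (depth 1)
ant: left child of ape (depth 1)
doe: left child of fox (depth 2)
emu: right child of doe (depth 3)
ewe: right child of emu (depth 4)
dog: left child of emu (depth 4)
elk: right child of dog (depth 5)
cod: left child of doe (depth 3)
bee: left child of cod (depth 4)
bat: left child of bee (depth 5)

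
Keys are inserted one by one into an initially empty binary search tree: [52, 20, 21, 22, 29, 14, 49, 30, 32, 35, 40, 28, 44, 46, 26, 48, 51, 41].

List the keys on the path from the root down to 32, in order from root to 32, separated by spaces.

52 20 21 22 29 49 30 32

Resulting structure (node: left, right):
  52: L=20, R=–
  20: L=14, R=21
  21: L=–, R=22
  22: L=–, R=29
  29: L=28, R=49
  14: L=–, R=–
  49: L=30, R=51
  30: L=–, R=32
  32: L=–, R=35
  35: L=–, R=40
  40: L=–, R=44
  28: L=26, R=–
  44: L=41, R=46
  46: L=–, R=48
  26: L=–, R=–
  48: L=–, R=–
  51: L=–, R=–
  41: L=–, R=–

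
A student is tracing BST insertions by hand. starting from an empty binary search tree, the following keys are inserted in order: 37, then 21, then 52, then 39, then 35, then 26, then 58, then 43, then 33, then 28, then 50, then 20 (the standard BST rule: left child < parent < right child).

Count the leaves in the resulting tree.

37: root
21: left child of 37 (depth 1)
52: right child of 37 (depth 1)
39: left child of 52 (depth 2)
35: right child of 21 (depth 2)
26: left child of 35 (depth 3)
58: right child of 52 (depth 2)
43: right child of 39 (depth 3)
33: right child of 26 (depth 4)
28: left child of 33 (depth 5)
50: right child of 43 (depth 4)
20: left child of 21 (depth 2)

Leaves: 20, 28, 50, 58 — 4 in total.

4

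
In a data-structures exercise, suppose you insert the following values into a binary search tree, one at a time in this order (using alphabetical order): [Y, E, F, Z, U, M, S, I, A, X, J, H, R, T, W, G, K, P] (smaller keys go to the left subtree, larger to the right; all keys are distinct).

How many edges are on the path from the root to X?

Y: root
E: left child of Y (depth 1)
F: right child of E (depth 2)
Z: right child of Y (depth 1)
U: right child of F (depth 3)
M: left child of U (depth 4)
S: right child of M (depth 5)
I: left child of M (depth 5)
A: left child of E (depth 2)
X: right child of U (depth 4)
J: right child of I (depth 6)
H: left child of I (depth 6)
R: left child of S (depth 6)
T: right child of S (depth 6)
W: left child of X (depth 5)
G: left child of H (depth 7)
K: right child of J (depth 7)
P: left child of R (depth 7)

Path to X: Y → E → F → U → X, which is 4 edges.

4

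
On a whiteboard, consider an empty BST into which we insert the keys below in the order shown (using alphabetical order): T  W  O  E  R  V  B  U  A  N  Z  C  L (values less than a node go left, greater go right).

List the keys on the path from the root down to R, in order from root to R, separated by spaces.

T O R

Insert T: tree is empty, so T becomes the root.
Insert W: W > T → go right. Place as right child of T.
Insert O: O < T → go left. Place as left child of T.
Insert E: E < T → go left; E < O → go left. Place as left child of O.
Insert R: R < T → go left; R > O → go right. Place as right child of O.
Insert V: V > T → go right; V < W → go left. Place as left child of W.
Insert B: B < T → go left; B < O → go left; B < E → go left. Place as left child of E.
Insert U: U > T → go right; U < W → go left; U < V → go left. Place as left child of V.
Insert A: A < T → go left; A < O → go left; A < E → go left; A < B → go left. Place as left child of B.
Insert N: N < T → go left; N < O → go left; N > E → go right. Place as right child of E.
Insert Z: Z > T → go right; Z > W → go right. Place as right child of W.
Insert C: C < T → go left; C < O → go left; C < E → go left; C > B → go right. Place as right child of B.
Insert L: L < T → go left; L < O → go left; L > E → go right; L < N → go left. Place as left child of N.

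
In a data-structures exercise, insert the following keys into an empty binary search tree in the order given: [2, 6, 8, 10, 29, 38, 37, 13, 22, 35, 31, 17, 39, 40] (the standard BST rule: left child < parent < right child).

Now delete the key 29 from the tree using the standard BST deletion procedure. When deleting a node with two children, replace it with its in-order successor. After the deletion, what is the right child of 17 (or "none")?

none

Insert 2: tree is empty, so 2 becomes the root.
Insert 6: 6 > 2 → go right. Place as right child of 2.
Insert 8: 8 > 2 → go right; 8 > 6 → go right. Place as right child of 6.
Insert 10: 10 > 2 → go right; 10 > 6 → go right; 10 > 8 → go right. Place as right child of 8.
Insert 29: 29 > 2 → go right; 29 > 6 → go right; 29 > 8 → go right; 29 > 10 → go right. Place as right child of 10.
Insert 38: 38 > 2 → go right; 38 > 6 → go right; 38 > 8 → go right; 38 > 10 → go right; 38 > 29 → go right. Place as right child of 29.
Insert 37: 37 > 2 → go right; 37 > 6 → go right; 37 > 8 → go right; 37 > 10 → go right; 37 > 29 → go right; 37 < 38 → go left. Place as left child of 38.
Insert 13: 13 > 2 → go right; 13 > 6 → go right; 13 > 8 → go right; 13 > 10 → go right; 13 < 29 → go left. Place as left child of 29.
Insert 22: 22 > 2 → go right; 22 > 6 → go right; 22 > 8 → go right; 22 > 10 → go right; 22 < 29 → go left; 22 > 13 → go right. Place as right child of 13.
Insert 35: 35 > 2 → go right; 35 > 6 → go right; 35 > 8 → go right; 35 > 10 → go right; 35 > 29 → go right; 35 < 38 → go left; 35 < 37 → go left. Place as left child of 37.
Insert 31: 31 > 2 → go right; 31 > 6 → go right; 31 > 8 → go right; 31 > 10 → go right; 31 > 29 → go right; 31 < 38 → go left; 31 < 37 → go left; 31 < 35 → go left. Place as left child of 35.
Insert 17: 17 > 2 → go right; 17 > 6 → go right; 17 > 8 → go right; 17 > 10 → go right; 17 < 29 → go left; 17 > 13 → go right; 17 < 22 → go left. Place as left child of 22.
Insert 39: 39 > 2 → go right; 39 > 6 → go right; 39 > 8 → go right; 39 > 10 → go right; 39 > 29 → go right; 39 > 38 → go right. Place as right child of 38.
Insert 40: 40 > 2 → go right; 40 > 6 → go right; 40 > 8 → go right; 40 > 10 → go right; 40 > 29 → go right; 40 > 38 → go right; 40 > 39 → go right. Place as right child of 39.

Delete 29 (two children — replace with in-order successor).
After deletion, 17's right child: none.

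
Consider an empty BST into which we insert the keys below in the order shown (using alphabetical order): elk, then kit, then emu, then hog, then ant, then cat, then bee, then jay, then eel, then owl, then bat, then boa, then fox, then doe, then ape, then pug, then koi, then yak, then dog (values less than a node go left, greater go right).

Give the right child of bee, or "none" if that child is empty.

boa

Insert elk: tree is empty, so elk becomes the root.
Insert kit: kit > elk → go right. Place as right child of elk.
Insert emu: emu > elk → go right; emu < kit → go left. Place as left child of kit.
Insert hog: hog > elk → go right; hog < kit → go left; hog > emu → go right. Place as right child of emu.
Insert ant: ant < elk → go left. Place as left child of elk.
Insert cat: cat < elk → go left; cat > ant → go right. Place as right child of ant.
Insert bee: bee < elk → go left; bee > ant → go right; bee < cat → go left. Place as left child of cat.
Insert jay: jay > elk → go right; jay < kit → go left; jay > emu → go right; jay > hog → go right. Place as right child of hog.
Insert eel: eel < elk → go left; eel > ant → go right; eel > cat → go right. Place as right child of cat.
Insert owl: owl > elk → go right; owl > kit → go right. Place as right child of kit.
Insert bat: bat < elk → go left; bat > ant → go right; bat < cat → go left; bat < bee → go left. Place as left child of bee.
Insert boa: boa < elk → go left; boa > ant → go right; boa < cat → go left; boa > bee → go right. Place as right child of bee.
Insert fox: fox > elk → go right; fox < kit → go left; fox > emu → go right; fox < hog → go left. Place as left child of hog.
Insert doe: doe < elk → go left; doe > ant → go right; doe > cat → go right; doe < eel → go left. Place as left child of eel.
Insert ape: ape < elk → go left; ape > ant → go right; ape < cat → go left; ape < bee → go left; ape < bat → go left. Place as left child of bat.
Insert pug: pug > elk → go right; pug > kit → go right; pug > owl → go right. Place as right child of owl.
Insert koi: koi > elk → go right; koi > kit → go right; koi < owl → go left. Place as left child of owl.
Insert yak: yak > elk → go right; yak > kit → go right; yak > owl → go right; yak > pug → go right. Place as right child of pug.
Insert dog: dog < elk → go left; dog > ant → go right; dog > cat → go right; dog < eel → go left; dog > doe → go right. Place as right child of doe.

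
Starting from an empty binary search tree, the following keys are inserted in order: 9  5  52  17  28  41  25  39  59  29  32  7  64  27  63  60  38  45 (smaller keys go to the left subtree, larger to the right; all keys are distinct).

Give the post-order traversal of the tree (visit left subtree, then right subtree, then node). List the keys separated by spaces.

7 5 27 25 38 32 29 39 45 41 28 17 60 63 64 59 52 9

Insert 9: tree is empty, so 9 becomes the root.
Insert 5: 5 < 9 → go left. Place as left child of 9.
Insert 52: 52 > 9 → go right. Place as right child of 9.
Insert 17: 17 > 9 → go right; 17 < 52 → go left. Place as left child of 52.
Insert 28: 28 > 9 → go right; 28 < 52 → go left; 28 > 17 → go right. Place as right child of 17.
Insert 41: 41 > 9 → go right; 41 < 52 → go left; 41 > 17 → go right; 41 > 28 → go right. Place as right child of 28.
Insert 25: 25 > 9 → go right; 25 < 52 → go left; 25 > 17 → go right; 25 < 28 → go left. Place as left child of 28.
Insert 39: 39 > 9 → go right; 39 < 52 → go left; 39 > 17 → go right; 39 > 28 → go right; 39 < 41 → go left. Place as left child of 41.
Insert 59: 59 > 9 → go right; 59 > 52 → go right. Place as right child of 52.
Insert 29: 29 > 9 → go right; 29 < 52 → go left; 29 > 17 → go right; 29 > 28 → go right; 29 < 41 → go left; 29 < 39 → go left. Place as left child of 39.
Insert 32: 32 > 9 → go right; 32 < 52 → go left; 32 > 17 → go right; 32 > 28 → go right; 32 < 41 → go left; 32 < 39 → go left; 32 > 29 → go right. Place as right child of 29.
Insert 7: 7 < 9 → go left; 7 > 5 → go right. Place as right child of 5.
Insert 64: 64 > 9 → go right; 64 > 52 → go right; 64 > 59 → go right. Place as right child of 59.
Insert 27: 27 > 9 → go right; 27 < 52 → go left; 27 > 17 → go right; 27 < 28 → go left; 27 > 25 → go right. Place as right child of 25.
Insert 63: 63 > 9 → go right; 63 > 52 → go right; 63 > 59 → go right; 63 < 64 → go left. Place as left child of 64.
Insert 60: 60 > 9 → go right; 60 > 52 → go right; 60 > 59 → go right; 60 < 64 → go left; 60 < 63 → go left. Place as left child of 63.
Insert 38: 38 > 9 → go right; 38 < 52 → go left; 38 > 17 → go right; 38 > 28 → go right; 38 < 41 → go left; 38 < 39 → go left; 38 > 29 → go right; 38 > 32 → go right. Place as right child of 32.
Insert 45: 45 > 9 → go right; 45 < 52 → go left; 45 > 17 → go right; 45 > 28 → go right; 45 > 41 → go right. Place as right child of 41.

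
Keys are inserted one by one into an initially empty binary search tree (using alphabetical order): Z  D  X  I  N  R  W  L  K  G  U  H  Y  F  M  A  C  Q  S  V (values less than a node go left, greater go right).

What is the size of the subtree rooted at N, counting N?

Z: root
D: left child of Z (depth 1)
X: right child of D (depth 2)
I: left child of X (depth 3)
N: right child of I (depth 4)
R: right child of N (depth 5)
W: right child of R (depth 6)
L: left child of N (depth 5)
K: left child of L (depth 6)
G: left child of I (depth 4)
U: left child of W (depth 7)
H: right child of G (depth 5)
Y: right child of X (depth 3)
F: left child of G (depth 5)
M: right child of L (depth 6)
A: left child of D (depth 2)
C: right child of A (depth 3)
Q: left child of R (depth 6)
S: left child of U (depth 8)
V: right child of U (depth 8)

Subtree rooted at N contains: N, L, K, M, R, Q, W, U, S, V — 10 nodes.

10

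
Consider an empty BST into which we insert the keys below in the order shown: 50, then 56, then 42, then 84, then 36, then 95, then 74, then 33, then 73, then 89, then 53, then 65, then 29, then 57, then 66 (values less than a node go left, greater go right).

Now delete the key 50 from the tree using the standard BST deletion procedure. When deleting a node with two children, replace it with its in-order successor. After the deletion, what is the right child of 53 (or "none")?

56

50: root
56: right child of 50 (depth 1)
42: left child of 50 (depth 1)
84: right child of 56 (depth 2)
36: left child of 42 (depth 2)
95: right child of 84 (depth 3)
74: left child of 84 (depth 3)
33: left child of 36 (depth 3)
73: left child of 74 (depth 4)
89: left child of 95 (depth 4)
53: left child of 56 (depth 2)
65: left child of 73 (depth 5)
29: left child of 33 (depth 4)
57: left child of 65 (depth 6)
66: right child of 65 (depth 6)

Delete 50 (two children — replace with in-order successor).
After deletion, 53's right child: 56.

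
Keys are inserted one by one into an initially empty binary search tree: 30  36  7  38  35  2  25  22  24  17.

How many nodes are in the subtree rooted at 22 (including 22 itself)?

3

Insert 30: tree is empty, so 30 becomes the root.
Insert 36: 36 > 30 → go right. Place as right child of 30.
Insert 7: 7 < 30 → go left. Place as left child of 30.
Insert 38: 38 > 30 → go right; 38 > 36 → go right. Place as right child of 36.
Insert 35: 35 > 30 → go right; 35 < 36 → go left. Place as left child of 36.
Insert 2: 2 < 30 → go left; 2 < 7 → go left. Place as left child of 7.
Insert 25: 25 < 30 → go left; 25 > 7 → go right. Place as right child of 7.
Insert 22: 22 < 30 → go left; 22 > 7 → go right; 22 < 25 → go left. Place as left child of 25.
Insert 24: 24 < 30 → go left; 24 > 7 → go right; 24 < 25 → go left; 24 > 22 → go right. Place as right child of 22.
Insert 17: 17 < 30 → go left; 17 > 7 → go right; 17 < 25 → go left; 17 < 22 → go left. Place as left child of 22.

Subtree rooted at 22 contains: 22, 17, 24 — 3 nodes.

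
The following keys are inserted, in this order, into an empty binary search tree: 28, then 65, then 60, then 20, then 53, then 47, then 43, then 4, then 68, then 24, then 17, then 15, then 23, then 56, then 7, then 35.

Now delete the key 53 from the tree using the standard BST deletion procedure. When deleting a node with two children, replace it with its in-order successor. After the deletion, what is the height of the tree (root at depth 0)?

6

28: root
65: right child of 28 (depth 1)
60: left child of 65 (depth 2)
20: left child of 28 (depth 1)
53: left child of 60 (depth 3)
47: left child of 53 (depth 4)
43: left child of 47 (depth 5)
4: left child of 20 (depth 2)
68: right child of 65 (depth 2)
24: right child of 20 (depth 2)
17: right child of 4 (depth 3)
15: left child of 17 (depth 4)
23: left child of 24 (depth 3)
56: right child of 53 (depth 4)
7: left child of 15 (depth 5)
35: left child of 43 (depth 6)

Delete 53 (two children — replace with in-order successor).
After deletion, deepest node is 35 at depth 6.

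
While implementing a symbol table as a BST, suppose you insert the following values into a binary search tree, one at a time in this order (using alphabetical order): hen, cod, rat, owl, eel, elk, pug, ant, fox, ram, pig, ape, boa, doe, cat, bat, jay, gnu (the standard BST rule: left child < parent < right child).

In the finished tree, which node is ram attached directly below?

Insert hen: tree is empty, so hen becomes the root.
Insert cod: cod < hen → go left. Place as left child of hen.
Insert rat: rat > hen → go right. Place as right child of hen.
Insert owl: owl > hen → go right; owl < rat → go left. Place as left child of rat.
Insert eel: eel < hen → go left; eel > cod → go right. Place as right child of cod.
Insert elk: elk < hen → go left; elk > cod → go right; elk > eel → go right. Place as right child of eel.
Insert pug: pug > hen → go right; pug < rat → go left; pug > owl → go right. Place as right child of owl.
Insert ant: ant < hen → go left; ant < cod → go left. Place as left child of cod.
Insert fox: fox < hen → go left; fox > cod → go right; fox > eel → go right; fox > elk → go right. Place as right child of elk.
Insert ram: ram > hen → go right; ram < rat → go left; ram > owl → go right; ram > pug → go right. Place as right child of pug.
Insert pig: pig > hen → go right; pig < rat → go left; pig > owl → go right; pig < pug → go left. Place as left child of pug.
Insert ape: ape < hen → go left; ape < cod → go left; ape > ant → go right. Place as right child of ant.
Insert boa: boa < hen → go left; boa < cod → go left; boa > ant → go right; boa > ape → go right. Place as right child of ape.
Insert doe: doe < hen → go left; doe > cod → go right; doe < eel → go left. Place as left child of eel.
Insert cat: cat < hen → go left; cat < cod → go left; cat > ant → go right; cat > ape → go right; cat > boa → go right. Place as right child of boa.
Insert bat: bat < hen → go left; bat < cod → go left; bat > ant → go right; bat > ape → go right; bat < boa → go left. Place as left child of boa.
Insert jay: jay > hen → go right; jay < rat → go left; jay < owl → go left. Place as left child of owl.
Insert gnu: gnu < hen → go left; gnu > cod → go right; gnu > eel → go right; gnu > elk → go right; gnu > fox → go right. Place as right child of fox.

pug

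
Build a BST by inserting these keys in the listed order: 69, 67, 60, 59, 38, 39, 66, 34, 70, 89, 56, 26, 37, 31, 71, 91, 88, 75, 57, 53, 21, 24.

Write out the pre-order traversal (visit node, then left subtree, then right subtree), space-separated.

69 67 60 59 38 34 26 21 24 31 37 39 56 53 57 66 70 89 71 88 75 91

69: root
67: left child of 69 (depth 1)
60: left child of 67 (depth 2)
59: left child of 60 (depth 3)
38: left child of 59 (depth 4)
39: right child of 38 (depth 5)
66: right child of 60 (depth 3)
34: left child of 38 (depth 5)
70: right child of 69 (depth 1)
89: right child of 70 (depth 2)
56: right child of 39 (depth 6)
26: left child of 34 (depth 6)
37: right child of 34 (depth 6)
31: right child of 26 (depth 7)
71: left child of 89 (depth 3)
91: right child of 89 (depth 3)
88: right child of 71 (depth 4)
75: left child of 88 (depth 5)
57: right child of 56 (depth 7)
53: left child of 56 (depth 7)
21: left child of 26 (depth 7)
24: right child of 21 (depth 8)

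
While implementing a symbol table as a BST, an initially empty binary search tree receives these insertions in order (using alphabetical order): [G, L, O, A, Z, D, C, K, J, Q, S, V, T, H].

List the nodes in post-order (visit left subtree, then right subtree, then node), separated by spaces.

C D A H J K T V S Q Z O L G

Insert G: tree is empty, so G becomes the root.
Insert L: L > G → go right. Place as right child of G.
Insert O: O > G → go right; O > L → go right. Place as right child of L.
Insert A: A < G → go left. Place as left child of G.
Insert Z: Z > G → go right; Z > L → go right; Z > O → go right. Place as right child of O.
Insert D: D < G → go left; D > A → go right. Place as right child of A.
Insert C: C < G → go left; C > A → go right; C < D → go left. Place as left child of D.
Insert K: K > G → go right; K < L → go left. Place as left child of L.
Insert J: J > G → go right; J < L → go left; J < K → go left. Place as left child of K.
Insert Q: Q > G → go right; Q > L → go right; Q > O → go right; Q < Z → go left. Place as left child of Z.
Insert S: S > G → go right; S > L → go right; S > O → go right; S < Z → go left; S > Q → go right. Place as right child of Q.
Insert V: V > G → go right; V > L → go right; V > O → go right; V < Z → go left; V > Q → go right; V > S → go right. Place as right child of S.
Insert T: T > G → go right; T > L → go right; T > O → go right; T < Z → go left; T > Q → go right; T > S → go right; T < V → go left. Place as left child of V.
Insert H: H > G → go right; H < L → go left; H < K → go left; H < J → go left. Place as left child of J.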